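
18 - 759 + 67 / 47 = -34760 / 47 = -739.57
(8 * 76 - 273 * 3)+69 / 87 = -6096 / 29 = -210.21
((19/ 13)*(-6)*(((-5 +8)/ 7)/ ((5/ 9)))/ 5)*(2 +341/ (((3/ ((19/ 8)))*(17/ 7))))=-23684697/ 154700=-153.10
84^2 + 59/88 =620987/88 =7056.67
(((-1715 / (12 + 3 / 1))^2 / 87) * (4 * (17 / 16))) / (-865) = -2000033 / 2709180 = -0.74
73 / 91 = 0.80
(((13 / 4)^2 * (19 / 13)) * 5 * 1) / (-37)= -1235 / 592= -2.09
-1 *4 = -4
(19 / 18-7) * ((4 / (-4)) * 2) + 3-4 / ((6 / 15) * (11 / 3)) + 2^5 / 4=1996 / 99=20.16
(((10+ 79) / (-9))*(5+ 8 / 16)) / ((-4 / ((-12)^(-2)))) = 979 / 10368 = 0.09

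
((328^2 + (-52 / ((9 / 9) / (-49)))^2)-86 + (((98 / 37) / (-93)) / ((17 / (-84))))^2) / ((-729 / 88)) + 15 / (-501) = -36876928902104361893 / 46288027894743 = -796683.95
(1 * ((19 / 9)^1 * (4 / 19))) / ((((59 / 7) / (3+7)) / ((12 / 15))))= 224 / 531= 0.42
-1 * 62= -62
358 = 358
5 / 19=0.26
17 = 17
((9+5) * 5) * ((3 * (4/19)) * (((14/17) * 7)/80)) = 1029/323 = 3.19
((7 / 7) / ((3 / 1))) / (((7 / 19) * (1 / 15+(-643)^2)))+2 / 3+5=738006869 / 130236456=5.67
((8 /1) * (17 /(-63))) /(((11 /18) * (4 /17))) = -1156 /77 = -15.01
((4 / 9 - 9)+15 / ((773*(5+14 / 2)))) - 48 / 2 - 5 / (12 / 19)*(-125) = 13316107 / 13914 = 957.03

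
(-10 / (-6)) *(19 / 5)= 19 / 3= 6.33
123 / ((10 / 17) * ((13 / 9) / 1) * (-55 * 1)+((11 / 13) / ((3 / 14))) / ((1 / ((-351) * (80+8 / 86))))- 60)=-809217 / 731029942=-0.00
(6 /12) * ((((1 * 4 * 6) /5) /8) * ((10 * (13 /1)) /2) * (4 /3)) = 26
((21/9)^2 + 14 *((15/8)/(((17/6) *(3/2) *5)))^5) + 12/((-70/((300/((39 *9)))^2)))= 3859816318153/725626438992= 5.32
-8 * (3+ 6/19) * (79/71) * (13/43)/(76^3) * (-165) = 10675665/3182960104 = 0.00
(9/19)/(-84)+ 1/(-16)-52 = -110801/2128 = -52.07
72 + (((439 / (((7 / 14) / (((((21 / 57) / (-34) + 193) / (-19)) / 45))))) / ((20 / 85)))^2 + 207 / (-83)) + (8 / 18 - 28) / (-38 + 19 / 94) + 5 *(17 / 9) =5166374593524788009 / 7281764067600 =709494.92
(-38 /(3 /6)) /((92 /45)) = -37.17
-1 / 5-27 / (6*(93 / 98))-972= -151426 / 155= -976.94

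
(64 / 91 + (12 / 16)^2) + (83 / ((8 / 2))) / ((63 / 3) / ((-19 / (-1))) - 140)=47139 / 42224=1.12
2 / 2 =1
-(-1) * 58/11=58/11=5.27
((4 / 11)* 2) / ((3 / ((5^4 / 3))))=50.51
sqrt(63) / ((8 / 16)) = 6*sqrt(7) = 15.87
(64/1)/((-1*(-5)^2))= -64/25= -2.56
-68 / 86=-34 / 43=-0.79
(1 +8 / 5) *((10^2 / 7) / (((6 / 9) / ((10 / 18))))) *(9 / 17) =1950 / 119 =16.39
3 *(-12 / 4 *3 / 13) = -27 / 13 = -2.08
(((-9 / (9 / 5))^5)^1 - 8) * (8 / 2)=-12532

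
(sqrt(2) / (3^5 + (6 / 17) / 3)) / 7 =17*sqrt(2) / 28931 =0.00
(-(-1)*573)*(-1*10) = -5730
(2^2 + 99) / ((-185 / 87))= -8961 / 185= -48.44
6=6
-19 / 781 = -0.02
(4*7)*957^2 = 25643772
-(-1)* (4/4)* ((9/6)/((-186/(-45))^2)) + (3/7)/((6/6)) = 27789/53816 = 0.52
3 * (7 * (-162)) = -3402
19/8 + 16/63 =1325/504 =2.63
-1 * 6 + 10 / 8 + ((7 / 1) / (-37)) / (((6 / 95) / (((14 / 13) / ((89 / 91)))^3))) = -2738564981 / 313006236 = -8.75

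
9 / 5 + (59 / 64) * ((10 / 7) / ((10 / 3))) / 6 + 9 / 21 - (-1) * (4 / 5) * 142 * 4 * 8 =3259195 / 896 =3637.49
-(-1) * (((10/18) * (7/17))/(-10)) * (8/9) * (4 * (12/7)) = -64/459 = -0.14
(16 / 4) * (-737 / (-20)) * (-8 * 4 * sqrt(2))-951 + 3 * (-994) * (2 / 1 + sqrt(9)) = -15861-23584 * sqrt(2) / 5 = -22531.56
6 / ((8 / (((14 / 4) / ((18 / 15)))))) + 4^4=4131 / 16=258.19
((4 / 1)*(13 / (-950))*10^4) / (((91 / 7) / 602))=-481600 / 19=-25347.37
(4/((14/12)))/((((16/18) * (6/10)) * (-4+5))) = 45/7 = 6.43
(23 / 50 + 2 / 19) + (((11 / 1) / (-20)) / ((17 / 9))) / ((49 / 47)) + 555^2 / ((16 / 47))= 5728258028553 / 6330800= 904823.72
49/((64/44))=539/16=33.69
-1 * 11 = -11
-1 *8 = -8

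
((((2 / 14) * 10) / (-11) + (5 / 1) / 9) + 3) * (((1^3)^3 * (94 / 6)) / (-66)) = -55789 / 68607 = -0.81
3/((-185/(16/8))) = -6/185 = -0.03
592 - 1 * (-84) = 676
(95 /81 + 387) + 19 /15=389.44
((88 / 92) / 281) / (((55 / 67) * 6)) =67 / 96945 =0.00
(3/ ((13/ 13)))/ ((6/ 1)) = 1/ 2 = 0.50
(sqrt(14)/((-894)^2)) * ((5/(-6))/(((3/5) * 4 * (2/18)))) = -0.00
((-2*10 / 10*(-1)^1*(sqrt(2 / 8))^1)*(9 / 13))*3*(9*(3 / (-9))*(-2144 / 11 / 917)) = 1.32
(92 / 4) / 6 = 23 / 6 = 3.83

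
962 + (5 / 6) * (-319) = 4177 / 6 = 696.17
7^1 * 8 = 56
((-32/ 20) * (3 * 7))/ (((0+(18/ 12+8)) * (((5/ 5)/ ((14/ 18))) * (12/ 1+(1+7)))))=-196/ 1425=-0.14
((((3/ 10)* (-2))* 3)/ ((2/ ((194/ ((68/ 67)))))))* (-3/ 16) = 175473/ 5440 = 32.26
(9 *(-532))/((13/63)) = -301644/13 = -23203.38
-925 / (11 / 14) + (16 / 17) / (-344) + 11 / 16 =-151375101 / 128656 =-1176.59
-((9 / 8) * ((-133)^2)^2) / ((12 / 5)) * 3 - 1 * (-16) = -14080531933 / 32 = -440016622.91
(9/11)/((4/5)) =45/44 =1.02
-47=-47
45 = 45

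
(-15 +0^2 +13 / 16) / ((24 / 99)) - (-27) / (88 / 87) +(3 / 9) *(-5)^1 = -141491 / 4224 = -33.50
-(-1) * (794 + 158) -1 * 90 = 862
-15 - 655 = -670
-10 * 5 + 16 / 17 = -834 / 17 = -49.06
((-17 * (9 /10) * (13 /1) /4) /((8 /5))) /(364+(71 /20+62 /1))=-9945 /137456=-0.07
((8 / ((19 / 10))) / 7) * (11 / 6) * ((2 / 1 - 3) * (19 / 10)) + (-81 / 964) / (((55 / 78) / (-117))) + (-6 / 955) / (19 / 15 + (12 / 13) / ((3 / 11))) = 1142406376711 / 96442770270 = 11.85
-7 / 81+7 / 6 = 175 / 162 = 1.08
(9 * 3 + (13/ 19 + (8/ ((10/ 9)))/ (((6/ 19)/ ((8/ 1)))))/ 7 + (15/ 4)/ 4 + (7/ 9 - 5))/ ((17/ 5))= 4775567/ 325584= 14.67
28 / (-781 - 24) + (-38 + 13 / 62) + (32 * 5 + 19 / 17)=14944289 / 121210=123.29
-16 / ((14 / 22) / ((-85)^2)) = -1271600 / 7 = -181657.14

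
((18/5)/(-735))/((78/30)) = -6/3185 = -0.00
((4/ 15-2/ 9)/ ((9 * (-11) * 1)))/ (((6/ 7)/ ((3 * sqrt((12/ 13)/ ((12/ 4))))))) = -14 * sqrt(13)/ 57915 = -0.00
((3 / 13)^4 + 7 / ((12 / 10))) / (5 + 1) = 1000121 / 1028196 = 0.97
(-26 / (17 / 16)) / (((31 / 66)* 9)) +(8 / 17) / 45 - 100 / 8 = -866939 / 47430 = -18.28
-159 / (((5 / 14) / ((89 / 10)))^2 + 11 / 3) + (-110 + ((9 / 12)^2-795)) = -32386048001 / 34170352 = -947.78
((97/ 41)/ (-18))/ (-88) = 97/ 64944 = 0.00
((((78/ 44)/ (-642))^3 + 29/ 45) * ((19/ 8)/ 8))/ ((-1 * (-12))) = 57499086786077/ 3606476414238720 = 0.02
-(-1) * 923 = 923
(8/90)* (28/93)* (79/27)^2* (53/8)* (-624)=-963210976/1016955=-947.15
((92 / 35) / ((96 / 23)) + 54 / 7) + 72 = 67489 / 840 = 80.34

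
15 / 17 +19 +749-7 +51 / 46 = 596659 / 782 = 762.99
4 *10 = 40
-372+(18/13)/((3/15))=-4746/13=-365.08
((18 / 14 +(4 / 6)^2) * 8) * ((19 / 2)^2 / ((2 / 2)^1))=78698 / 63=1249.17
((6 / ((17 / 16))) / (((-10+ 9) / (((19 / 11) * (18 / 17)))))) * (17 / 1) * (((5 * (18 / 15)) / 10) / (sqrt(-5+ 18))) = -98496 * sqrt(13) / 12155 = -29.22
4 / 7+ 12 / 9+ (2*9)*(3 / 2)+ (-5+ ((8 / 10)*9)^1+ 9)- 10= 3161 / 105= 30.10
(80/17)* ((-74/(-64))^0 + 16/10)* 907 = 188656/17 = 11097.41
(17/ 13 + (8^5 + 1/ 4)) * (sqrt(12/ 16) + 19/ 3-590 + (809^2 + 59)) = 21429888172.69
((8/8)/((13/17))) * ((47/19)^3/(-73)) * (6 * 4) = -42359784/6509191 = -6.51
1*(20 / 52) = 5 / 13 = 0.38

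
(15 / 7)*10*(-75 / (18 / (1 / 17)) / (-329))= 625 / 39151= 0.02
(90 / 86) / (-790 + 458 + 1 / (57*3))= -7695 / 2441153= -0.00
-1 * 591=-591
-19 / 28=-0.68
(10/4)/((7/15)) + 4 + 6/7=143/14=10.21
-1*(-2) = 2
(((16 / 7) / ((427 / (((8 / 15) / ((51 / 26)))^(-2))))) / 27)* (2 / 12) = 7225 / 16164512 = 0.00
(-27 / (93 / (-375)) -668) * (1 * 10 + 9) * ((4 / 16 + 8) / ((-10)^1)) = 10867791 / 1240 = 8764.35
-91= -91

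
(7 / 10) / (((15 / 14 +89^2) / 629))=30821 / 554545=0.06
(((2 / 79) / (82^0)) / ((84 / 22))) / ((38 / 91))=143 / 9006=0.02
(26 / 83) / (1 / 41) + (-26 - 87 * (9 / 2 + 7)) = -168267 / 166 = -1013.66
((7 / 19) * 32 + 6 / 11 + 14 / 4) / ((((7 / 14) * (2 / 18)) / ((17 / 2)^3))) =292672323 / 1672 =175043.26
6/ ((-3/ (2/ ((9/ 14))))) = -56/ 9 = -6.22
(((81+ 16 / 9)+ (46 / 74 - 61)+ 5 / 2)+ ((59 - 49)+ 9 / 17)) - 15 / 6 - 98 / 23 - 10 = 2430622 / 130203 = 18.67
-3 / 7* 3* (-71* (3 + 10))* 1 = 8307 / 7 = 1186.71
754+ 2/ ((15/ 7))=11324/ 15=754.93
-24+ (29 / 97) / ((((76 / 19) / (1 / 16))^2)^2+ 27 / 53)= -24.00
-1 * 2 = -2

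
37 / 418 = 0.09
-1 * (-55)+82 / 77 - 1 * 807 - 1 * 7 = -757.94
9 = 9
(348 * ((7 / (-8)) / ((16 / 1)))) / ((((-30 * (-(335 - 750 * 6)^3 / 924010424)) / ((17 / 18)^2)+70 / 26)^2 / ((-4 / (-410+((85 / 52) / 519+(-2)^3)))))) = -0.00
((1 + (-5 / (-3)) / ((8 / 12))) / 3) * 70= 245 / 3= 81.67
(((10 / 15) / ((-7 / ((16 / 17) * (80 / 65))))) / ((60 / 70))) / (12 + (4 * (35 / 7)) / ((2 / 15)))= -128 / 161109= -0.00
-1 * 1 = -1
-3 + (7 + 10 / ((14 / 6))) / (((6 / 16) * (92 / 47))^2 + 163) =-29647565 / 10115203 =-2.93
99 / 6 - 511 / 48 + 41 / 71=21919 / 3408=6.43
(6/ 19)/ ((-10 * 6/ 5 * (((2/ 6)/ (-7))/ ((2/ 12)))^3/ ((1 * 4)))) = 343/ 76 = 4.51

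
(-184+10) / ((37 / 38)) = -6612 / 37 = -178.70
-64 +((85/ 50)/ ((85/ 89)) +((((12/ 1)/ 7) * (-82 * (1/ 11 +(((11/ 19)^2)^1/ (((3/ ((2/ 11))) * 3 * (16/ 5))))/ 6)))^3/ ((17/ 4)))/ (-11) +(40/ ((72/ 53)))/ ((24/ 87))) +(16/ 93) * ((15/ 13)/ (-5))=21154053100397502809475097/ 235992367887444936167400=89.64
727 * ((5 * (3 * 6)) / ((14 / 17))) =556155 / 7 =79450.71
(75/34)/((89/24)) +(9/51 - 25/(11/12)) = -441063/16643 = -26.50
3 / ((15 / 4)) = 4 / 5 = 0.80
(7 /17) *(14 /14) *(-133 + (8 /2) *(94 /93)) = -83951 /1581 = -53.10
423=423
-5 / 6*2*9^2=-135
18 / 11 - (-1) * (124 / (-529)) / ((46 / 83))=162400 / 133837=1.21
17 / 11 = 1.55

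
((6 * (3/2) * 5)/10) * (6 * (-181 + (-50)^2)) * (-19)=-1189647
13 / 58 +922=53489 / 58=922.22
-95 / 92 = -1.03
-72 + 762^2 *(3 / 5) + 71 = 1741927 / 5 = 348385.40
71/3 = 23.67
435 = 435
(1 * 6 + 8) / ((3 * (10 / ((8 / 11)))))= 56 / 165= 0.34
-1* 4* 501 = -2004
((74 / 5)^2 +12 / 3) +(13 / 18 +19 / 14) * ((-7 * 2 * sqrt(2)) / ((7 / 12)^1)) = 5576 / 25 - 1048 * sqrt(2) / 21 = 152.46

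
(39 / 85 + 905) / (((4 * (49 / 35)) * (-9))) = -19241 / 1071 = -17.97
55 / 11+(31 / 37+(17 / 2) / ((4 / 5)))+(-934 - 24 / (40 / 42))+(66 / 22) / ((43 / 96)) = -59569553 / 63640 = -936.04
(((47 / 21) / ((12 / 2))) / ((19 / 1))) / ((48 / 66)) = 517 / 19152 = 0.03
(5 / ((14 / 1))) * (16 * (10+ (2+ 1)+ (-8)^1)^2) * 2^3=8000 / 7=1142.86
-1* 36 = -36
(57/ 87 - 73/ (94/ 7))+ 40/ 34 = -167041/ 46342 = -3.60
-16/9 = -1.78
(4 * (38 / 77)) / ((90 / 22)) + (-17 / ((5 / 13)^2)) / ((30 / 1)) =-52733 / 15750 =-3.35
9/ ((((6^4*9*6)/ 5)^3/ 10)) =625/ 19042491875328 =0.00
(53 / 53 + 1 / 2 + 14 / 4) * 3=15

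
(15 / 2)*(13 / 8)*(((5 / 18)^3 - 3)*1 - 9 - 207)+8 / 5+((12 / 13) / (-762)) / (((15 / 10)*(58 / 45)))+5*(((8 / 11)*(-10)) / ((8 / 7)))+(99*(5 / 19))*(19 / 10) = -2649.52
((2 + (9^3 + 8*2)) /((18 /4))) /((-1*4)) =-83 /2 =-41.50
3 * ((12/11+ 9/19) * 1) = 4.69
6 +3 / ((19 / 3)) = 123 / 19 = 6.47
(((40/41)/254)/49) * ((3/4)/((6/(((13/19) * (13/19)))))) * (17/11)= 0.00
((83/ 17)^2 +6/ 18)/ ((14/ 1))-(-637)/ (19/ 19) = 3876431/ 6069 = 638.73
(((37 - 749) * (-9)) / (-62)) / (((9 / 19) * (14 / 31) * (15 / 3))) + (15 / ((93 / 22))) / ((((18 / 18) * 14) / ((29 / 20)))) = -417773 / 4340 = -96.26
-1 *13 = -13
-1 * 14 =-14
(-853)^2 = 727609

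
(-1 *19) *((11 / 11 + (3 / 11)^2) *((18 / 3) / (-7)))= 14820 / 847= 17.50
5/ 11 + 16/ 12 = 59/ 33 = 1.79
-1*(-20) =20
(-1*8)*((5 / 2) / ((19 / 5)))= -100 / 19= -5.26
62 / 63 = 0.98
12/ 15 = 4/ 5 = 0.80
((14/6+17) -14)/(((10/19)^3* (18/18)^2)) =13718/375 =36.58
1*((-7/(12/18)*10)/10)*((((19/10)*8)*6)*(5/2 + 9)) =-55062/5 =-11012.40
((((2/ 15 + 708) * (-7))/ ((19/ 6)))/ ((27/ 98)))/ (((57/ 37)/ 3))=-539215208/ 48735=-11064.23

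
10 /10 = 1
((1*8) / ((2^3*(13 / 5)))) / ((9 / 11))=55 / 117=0.47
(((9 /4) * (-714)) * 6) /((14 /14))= -9639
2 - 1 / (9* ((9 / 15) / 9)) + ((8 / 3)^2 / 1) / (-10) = -17 / 45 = -0.38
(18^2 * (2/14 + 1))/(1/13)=33696/7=4813.71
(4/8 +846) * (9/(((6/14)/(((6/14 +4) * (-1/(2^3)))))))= -9840.56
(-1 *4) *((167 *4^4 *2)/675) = -342016/675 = -506.69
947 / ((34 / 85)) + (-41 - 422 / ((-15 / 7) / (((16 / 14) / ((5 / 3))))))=123077 / 50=2461.54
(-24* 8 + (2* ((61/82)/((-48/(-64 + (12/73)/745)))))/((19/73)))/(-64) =1284058343/445712640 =2.88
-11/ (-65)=11/ 65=0.17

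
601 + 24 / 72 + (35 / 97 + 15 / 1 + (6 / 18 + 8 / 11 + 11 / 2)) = 3990077 / 6402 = 623.25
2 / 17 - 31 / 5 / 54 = 13 / 4590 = 0.00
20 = 20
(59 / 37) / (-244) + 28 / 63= 35581 / 81252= 0.44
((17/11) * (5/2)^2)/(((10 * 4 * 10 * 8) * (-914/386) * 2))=-3281/5147648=-0.00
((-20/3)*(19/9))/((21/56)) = -3040/81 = -37.53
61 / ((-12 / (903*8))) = -36722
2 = 2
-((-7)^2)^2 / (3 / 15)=-12005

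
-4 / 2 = -2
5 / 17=0.29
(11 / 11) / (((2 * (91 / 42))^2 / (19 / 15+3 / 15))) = 0.08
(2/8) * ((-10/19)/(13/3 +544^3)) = -3/3670553494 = -0.00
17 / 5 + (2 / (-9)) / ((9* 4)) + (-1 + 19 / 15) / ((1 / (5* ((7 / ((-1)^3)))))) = -4811 / 810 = -5.94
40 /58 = 20 /29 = 0.69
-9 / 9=-1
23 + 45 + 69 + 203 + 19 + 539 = 898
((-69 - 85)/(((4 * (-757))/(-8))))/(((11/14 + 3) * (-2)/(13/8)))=7007/80242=0.09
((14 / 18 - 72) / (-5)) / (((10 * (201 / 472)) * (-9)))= -151276 / 407025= -0.37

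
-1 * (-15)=15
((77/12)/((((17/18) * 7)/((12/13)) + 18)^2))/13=299376/384009925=0.00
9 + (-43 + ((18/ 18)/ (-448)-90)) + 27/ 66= -609067/ 4928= -123.59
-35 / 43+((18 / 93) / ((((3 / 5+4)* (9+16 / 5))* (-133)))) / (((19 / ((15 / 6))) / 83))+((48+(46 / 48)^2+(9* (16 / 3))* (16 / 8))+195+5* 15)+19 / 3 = 420.44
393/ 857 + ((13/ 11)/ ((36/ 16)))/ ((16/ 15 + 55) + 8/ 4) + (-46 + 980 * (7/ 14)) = 842189251/ 1894827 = 444.47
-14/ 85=-0.16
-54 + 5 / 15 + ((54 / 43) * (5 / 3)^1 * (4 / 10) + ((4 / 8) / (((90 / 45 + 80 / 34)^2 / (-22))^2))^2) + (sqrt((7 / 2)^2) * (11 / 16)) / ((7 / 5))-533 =-583.66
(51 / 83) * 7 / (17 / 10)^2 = 2100 / 1411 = 1.49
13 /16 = 0.81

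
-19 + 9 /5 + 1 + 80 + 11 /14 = 4521 /70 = 64.59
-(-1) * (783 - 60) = 723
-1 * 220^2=-48400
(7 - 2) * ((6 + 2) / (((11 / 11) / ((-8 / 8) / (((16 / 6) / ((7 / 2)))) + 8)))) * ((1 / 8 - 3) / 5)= -2461 / 16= -153.81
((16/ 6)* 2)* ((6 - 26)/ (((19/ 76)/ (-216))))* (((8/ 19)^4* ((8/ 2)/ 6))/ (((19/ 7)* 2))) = 880803840/ 2476099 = 355.72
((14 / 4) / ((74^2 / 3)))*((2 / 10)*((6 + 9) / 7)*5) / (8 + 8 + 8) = 15 / 87616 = 0.00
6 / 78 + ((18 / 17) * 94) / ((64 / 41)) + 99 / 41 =9605035 / 144976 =66.25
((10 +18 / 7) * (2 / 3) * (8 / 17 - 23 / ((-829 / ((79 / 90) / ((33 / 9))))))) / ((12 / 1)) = 4438898 / 13317885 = 0.33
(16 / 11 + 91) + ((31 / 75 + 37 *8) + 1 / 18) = 1925171 / 4950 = 388.92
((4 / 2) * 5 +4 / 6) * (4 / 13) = 128 / 39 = 3.28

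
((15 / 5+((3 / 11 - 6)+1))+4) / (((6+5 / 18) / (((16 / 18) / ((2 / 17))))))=3400 / 1243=2.74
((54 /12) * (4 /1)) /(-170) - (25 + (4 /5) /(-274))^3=-85347624032164 /5464125125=-15619.63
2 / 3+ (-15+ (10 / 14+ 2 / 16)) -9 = -3779 / 168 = -22.49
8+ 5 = 13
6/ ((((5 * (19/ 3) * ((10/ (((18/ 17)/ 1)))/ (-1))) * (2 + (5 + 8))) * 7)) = -54/ 282625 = -0.00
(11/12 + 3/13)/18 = 179/2808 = 0.06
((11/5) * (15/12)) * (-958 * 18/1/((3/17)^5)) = -7481226533/27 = -277082464.19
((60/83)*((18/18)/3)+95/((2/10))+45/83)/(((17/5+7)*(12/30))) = 493625/4316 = 114.37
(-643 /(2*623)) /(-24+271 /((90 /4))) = 28935 /670348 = 0.04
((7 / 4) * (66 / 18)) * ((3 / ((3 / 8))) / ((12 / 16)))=616 / 9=68.44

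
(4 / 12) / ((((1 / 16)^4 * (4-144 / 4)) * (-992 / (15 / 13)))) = 320 / 403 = 0.79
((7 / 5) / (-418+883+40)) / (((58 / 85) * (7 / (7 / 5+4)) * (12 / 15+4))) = 153 / 234320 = 0.00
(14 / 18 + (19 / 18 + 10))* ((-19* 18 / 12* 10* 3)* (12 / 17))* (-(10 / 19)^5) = 639000000 / 2215457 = 288.43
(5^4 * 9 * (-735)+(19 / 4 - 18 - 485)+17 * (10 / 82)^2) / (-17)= 27802886033 / 114308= 243227.82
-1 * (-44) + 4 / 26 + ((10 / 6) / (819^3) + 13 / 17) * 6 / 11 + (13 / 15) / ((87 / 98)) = 678458101895108 / 14895713617785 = 45.55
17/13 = 1.31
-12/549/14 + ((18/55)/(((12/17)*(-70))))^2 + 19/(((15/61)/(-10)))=-8383503884017/10850070000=-772.67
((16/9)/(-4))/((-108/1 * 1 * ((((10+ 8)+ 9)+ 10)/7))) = 7/8991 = 0.00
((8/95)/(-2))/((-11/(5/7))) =4/1463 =0.00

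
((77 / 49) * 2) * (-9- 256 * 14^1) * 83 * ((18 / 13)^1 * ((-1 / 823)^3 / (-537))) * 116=-0.00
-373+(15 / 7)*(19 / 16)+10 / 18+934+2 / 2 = 569621 / 1008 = 565.10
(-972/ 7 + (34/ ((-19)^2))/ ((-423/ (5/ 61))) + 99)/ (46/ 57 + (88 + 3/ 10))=-25988535470/ 58101501003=-0.45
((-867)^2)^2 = 565036352721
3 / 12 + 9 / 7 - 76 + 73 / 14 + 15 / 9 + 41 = -319 / 12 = -26.58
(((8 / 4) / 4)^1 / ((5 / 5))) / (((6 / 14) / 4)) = 14 / 3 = 4.67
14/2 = 7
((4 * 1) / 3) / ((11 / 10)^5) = 400000 / 483153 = 0.83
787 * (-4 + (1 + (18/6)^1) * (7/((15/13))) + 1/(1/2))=262858/15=17523.87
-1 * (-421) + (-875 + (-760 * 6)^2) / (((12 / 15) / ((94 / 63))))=4886343421 / 126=38780503.34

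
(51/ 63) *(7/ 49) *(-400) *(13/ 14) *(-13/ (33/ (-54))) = -3447600/ 3773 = -913.76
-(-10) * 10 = 100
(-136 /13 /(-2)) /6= 0.87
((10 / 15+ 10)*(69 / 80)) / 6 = 23 / 15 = 1.53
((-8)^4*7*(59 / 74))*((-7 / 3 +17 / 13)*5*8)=-1353318400 / 1443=-937850.59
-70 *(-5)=350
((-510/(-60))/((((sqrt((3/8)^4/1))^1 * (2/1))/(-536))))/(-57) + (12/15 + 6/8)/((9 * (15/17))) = 4863071/17100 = 284.39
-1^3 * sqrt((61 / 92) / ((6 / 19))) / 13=-sqrt(159942) / 3588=-0.11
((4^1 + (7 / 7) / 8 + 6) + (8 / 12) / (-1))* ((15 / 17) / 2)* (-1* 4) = -1135 / 68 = -16.69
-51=-51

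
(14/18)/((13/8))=56/117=0.48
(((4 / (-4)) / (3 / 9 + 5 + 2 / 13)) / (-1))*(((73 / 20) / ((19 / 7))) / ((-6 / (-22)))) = 73073 / 81320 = 0.90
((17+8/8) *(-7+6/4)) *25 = -2475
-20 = -20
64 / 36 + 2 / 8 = 73 / 36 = 2.03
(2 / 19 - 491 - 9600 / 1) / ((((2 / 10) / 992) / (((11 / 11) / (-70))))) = 95096592 / 133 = 715011.97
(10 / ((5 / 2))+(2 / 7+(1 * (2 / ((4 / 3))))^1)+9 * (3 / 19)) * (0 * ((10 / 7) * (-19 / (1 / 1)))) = 0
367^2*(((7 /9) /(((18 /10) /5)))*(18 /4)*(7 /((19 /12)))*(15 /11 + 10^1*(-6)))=-70947430750 /209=-339461391.15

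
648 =648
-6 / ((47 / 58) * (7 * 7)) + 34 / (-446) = -116755 / 513569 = -0.23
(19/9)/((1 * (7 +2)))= 0.23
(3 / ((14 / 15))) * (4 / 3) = 30 / 7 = 4.29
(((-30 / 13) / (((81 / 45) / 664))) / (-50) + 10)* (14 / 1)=14756 / 39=378.36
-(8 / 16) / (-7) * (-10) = -5 / 7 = -0.71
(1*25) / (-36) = -25 / 36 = -0.69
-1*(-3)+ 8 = 11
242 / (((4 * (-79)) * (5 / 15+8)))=-363 / 3950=-0.09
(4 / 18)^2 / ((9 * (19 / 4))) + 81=1121947 / 13851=81.00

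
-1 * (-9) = 9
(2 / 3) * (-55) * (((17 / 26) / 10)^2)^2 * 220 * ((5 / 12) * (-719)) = 7266243479 / 164511360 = 44.17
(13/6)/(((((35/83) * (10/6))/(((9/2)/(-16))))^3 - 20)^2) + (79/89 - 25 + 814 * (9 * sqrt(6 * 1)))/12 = -172139732258115403508717963/85741728319800048029397600 + 1221 * sqrt(6)/2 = 1493.41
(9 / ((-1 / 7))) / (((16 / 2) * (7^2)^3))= -9 / 134456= -0.00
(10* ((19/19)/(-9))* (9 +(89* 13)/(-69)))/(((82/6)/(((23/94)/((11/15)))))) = 13400/63591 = 0.21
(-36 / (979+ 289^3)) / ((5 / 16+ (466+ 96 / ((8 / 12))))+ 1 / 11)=-0.00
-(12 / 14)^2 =-36 / 49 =-0.73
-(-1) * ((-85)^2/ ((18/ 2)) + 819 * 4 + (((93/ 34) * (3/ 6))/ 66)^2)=4078.78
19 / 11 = 1.73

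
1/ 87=0.01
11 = 11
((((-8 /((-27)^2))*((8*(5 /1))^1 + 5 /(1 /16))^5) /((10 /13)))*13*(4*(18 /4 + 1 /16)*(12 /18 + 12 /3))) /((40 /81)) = -795884544000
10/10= 1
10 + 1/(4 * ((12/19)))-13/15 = 2287/240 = 9.53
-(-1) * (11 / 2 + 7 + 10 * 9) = 205 / 2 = 102.50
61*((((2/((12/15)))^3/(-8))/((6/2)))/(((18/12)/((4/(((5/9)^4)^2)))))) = -291761109/25000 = -11670.44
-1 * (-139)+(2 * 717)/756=17753/126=140.90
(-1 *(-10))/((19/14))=140/19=7.37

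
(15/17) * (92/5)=16.24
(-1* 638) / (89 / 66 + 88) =-42108 / 5897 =-7.14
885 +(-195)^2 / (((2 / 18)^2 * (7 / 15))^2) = 56133498990 / 49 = 1145581612.04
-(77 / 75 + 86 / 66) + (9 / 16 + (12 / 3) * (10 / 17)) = 131441 / 224400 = 0.59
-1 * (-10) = 10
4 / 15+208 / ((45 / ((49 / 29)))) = 2108 / 261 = 8.08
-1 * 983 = -983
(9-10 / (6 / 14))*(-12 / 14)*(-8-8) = -1376 / 7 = -196.57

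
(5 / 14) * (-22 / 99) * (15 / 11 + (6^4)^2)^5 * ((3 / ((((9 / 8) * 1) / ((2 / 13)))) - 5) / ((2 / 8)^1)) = 285452904661584913320688570633355430540 / 14655641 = 19477340135554965717343140000000.00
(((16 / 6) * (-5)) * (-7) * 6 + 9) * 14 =7966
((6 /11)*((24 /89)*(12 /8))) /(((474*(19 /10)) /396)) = 12960 /133589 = 0.10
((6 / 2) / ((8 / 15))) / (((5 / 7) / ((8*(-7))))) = -441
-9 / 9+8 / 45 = -37 / 45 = -0.82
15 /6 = 5 /2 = 2.50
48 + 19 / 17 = 835 / 17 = 49.12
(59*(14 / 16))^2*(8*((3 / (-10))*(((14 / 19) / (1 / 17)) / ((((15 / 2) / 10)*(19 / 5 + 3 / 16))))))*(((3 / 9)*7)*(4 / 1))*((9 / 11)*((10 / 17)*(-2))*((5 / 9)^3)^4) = 1305918906250000000 / 6276619875574917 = 208.06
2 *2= 4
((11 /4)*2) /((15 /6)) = 11 /5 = 2.20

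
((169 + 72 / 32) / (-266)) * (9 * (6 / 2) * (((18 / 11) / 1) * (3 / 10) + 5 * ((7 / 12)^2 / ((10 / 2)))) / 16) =-2705613 / 2996224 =-0.90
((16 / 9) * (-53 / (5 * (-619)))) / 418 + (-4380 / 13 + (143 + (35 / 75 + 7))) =-2822279011 / 15136407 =-186.46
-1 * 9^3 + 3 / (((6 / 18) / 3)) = -702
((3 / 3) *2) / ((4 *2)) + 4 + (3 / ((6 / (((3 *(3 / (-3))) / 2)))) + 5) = 17 / 2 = 8.50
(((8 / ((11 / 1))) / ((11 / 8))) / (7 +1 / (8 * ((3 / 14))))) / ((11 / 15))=11520 / 121121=0.10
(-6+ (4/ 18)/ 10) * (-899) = 241831/ 45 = 5374.02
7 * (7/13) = 49/13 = 3.77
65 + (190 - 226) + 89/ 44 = 1365/ 44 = 31.02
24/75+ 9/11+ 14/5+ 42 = 12633/275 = 45.94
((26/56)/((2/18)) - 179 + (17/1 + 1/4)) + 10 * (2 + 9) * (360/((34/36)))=4970849/119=41771.84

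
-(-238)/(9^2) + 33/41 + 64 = 224975/3321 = 67.74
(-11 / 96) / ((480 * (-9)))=11 / 414720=0.00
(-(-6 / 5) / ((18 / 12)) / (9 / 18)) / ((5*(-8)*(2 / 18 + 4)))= -9 / 925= -0.01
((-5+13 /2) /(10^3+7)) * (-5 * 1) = -15 /2014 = -0.01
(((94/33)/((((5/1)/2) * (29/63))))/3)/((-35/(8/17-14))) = 0.32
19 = 19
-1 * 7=-7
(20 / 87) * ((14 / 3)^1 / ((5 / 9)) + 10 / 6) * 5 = 3020 / 261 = 11.57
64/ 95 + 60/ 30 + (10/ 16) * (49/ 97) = 2.99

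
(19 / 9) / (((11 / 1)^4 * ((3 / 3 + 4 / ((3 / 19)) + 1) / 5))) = 95 / 3601686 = 0.00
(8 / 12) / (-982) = -1 / 1473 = -0.00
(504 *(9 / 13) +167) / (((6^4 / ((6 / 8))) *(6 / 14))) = 46949 / 67392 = 0.70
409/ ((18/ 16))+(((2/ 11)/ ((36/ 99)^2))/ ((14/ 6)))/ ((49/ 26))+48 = 5085749/ 12348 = 411.87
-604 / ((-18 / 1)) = 302 / 9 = 33.56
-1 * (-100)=100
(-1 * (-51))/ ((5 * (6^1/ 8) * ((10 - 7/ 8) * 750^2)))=136/ 51328125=0.00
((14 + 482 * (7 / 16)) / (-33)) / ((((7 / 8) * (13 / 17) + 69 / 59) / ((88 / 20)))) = -16.31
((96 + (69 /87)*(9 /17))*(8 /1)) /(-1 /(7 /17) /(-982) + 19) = 871348240 /21465713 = 40.59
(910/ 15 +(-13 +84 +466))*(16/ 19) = 28688/ 57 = 503.30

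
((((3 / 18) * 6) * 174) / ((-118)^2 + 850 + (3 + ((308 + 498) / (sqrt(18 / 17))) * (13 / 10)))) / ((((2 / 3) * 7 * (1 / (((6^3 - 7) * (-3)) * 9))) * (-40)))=139910820885 / 391181107972 - 23148359091 * sqrt(34) / 5476535511608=0.33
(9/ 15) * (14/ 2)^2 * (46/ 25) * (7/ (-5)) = -47334/ 625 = -75.73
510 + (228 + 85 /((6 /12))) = 908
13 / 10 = 1.30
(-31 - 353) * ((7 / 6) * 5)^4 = -12005000 / 27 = -444629.63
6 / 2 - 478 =-475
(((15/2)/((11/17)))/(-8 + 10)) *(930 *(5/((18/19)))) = 1251625/44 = 28446.02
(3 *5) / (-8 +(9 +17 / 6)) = 90 / 23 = 3.91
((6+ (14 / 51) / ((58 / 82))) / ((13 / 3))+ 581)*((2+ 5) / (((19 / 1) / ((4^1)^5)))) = 26758695936 / 121771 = 219746.05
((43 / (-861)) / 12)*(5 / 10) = -43 / 20664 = -0.00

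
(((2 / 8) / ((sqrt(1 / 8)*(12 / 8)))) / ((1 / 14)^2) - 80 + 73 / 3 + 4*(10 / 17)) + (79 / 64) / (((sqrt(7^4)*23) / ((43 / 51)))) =-196112635 / 3678528 + 196*sqrt(2) / 3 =39.08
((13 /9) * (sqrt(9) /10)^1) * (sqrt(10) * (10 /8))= 13 * sqrt(10) /24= 1.71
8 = 8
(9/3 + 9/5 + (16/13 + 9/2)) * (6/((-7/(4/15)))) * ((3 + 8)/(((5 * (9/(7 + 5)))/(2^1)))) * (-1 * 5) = 481888/6825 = 70.61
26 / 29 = 0.90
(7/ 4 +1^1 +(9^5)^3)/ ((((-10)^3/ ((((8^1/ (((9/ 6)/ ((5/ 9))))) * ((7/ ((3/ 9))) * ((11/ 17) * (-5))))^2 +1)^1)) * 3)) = -2781286161387808.68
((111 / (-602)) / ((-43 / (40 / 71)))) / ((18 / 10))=3700 / 2756859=0.00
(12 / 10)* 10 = 12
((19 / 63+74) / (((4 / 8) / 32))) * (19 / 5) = 5692096 / 315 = 18070.15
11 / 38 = 0.29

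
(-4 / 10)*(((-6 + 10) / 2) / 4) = -1 / 5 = -0.20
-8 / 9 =-0.89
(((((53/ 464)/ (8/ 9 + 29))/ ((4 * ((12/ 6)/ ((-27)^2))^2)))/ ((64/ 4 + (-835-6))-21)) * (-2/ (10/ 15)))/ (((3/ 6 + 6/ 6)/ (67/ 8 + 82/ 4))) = 6506432163/ 750893056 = 8.66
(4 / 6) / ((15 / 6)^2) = 8 / 75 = 0.11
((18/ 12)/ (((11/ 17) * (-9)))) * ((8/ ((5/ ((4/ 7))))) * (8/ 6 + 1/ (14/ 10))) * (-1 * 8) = 93568/ 24255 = 3.86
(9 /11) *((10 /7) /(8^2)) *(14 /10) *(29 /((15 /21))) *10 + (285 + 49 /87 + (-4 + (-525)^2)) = 4224840245 /15312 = 275916.94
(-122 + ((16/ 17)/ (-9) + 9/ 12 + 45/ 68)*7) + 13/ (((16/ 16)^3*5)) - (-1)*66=-33851/ 765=-44.25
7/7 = 1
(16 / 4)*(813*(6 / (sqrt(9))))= 6504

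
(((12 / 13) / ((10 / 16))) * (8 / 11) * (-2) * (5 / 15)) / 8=-64 / 715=-0.09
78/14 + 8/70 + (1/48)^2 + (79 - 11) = 5942051/80640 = 73.69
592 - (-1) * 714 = 1306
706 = 706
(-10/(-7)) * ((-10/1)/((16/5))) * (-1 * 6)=26.79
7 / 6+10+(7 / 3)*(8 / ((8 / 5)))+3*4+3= 227 / 6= 37.83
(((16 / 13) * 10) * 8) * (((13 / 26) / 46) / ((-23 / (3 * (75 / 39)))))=-24000 / 89401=-0.27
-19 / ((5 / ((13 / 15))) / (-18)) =1482 / 25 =59.28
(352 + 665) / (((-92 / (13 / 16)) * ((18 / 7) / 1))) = -3.49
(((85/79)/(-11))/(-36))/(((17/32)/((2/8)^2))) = 5/15642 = 0.00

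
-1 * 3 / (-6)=1 / 2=0.50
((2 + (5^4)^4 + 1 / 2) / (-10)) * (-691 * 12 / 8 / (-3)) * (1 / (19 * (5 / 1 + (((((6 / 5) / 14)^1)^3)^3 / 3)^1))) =-3324072651559931882201171875 / 59899885391622272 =-55493806537.81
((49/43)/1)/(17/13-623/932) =1.78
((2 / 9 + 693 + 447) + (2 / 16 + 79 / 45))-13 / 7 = 2873419 / 2520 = 1140.25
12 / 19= 0.63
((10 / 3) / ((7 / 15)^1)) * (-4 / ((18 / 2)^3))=-200 / 5103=-0.04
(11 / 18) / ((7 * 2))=11 / 252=0.04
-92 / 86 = -46 / 43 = -1.07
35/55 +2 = 2.64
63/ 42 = 3/ 2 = 1.50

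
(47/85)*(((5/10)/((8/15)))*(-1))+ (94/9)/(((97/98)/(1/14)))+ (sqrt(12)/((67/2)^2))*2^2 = 0.25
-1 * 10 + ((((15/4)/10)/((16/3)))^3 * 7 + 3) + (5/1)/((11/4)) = -5.18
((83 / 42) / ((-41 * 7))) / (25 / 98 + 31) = -83 / 376749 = -0.00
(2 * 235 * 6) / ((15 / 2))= 376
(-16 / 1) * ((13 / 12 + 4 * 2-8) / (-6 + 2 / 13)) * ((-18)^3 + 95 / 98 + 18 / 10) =-482718587 / 27930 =-17283.16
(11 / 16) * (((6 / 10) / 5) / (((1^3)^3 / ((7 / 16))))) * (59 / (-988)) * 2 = -13629 / 3161600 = -0.00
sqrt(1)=1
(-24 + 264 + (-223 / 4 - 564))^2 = 2307361 / 16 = 144210.06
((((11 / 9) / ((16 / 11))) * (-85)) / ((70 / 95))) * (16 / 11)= -17765 / 126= -140.99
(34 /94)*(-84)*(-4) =5712 /47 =121.53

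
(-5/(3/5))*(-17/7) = 425/21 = 20.24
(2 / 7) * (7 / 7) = 2 / 7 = 0.29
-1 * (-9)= 9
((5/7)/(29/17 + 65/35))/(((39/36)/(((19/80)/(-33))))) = -0.00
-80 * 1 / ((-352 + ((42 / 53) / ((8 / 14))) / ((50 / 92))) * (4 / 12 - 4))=-318000 / 5093209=-0.06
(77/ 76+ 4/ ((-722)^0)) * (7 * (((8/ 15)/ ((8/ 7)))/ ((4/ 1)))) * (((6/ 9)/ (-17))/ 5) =-6223/ 193800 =-0.03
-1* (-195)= 195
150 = 150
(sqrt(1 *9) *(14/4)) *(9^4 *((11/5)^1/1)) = 1515591/10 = 151559.10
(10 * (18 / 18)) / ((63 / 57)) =190 / 21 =9.05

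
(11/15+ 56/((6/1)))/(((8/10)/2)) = 151/6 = 25.17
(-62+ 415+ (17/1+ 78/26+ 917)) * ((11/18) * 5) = 11825/3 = 3941.67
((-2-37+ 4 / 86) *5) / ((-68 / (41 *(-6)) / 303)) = -312127875 / 1462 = -213493.76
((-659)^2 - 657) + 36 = 433660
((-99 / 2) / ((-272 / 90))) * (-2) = -4455 / 136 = -32.76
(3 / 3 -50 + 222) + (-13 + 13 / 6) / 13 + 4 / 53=54773 / 318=172.24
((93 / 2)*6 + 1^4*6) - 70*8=-275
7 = 7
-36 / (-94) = 0.38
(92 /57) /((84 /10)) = 230 /1197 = 0.19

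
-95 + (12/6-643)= -736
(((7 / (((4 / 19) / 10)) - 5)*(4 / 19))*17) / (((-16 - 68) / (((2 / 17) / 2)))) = -655 / 798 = -0.82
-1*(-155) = 155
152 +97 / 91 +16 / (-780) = 208907 / 1365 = 153.05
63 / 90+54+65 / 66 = 9188 / 165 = 55.68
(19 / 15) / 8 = 19 / 120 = 0.16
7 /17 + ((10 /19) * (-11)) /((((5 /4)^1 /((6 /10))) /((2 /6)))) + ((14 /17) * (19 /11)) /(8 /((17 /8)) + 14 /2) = -1243213 /3250995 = -0.38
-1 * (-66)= 66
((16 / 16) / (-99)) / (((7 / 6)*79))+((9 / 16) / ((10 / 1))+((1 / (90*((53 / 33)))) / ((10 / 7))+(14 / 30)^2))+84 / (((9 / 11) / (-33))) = -7863825166189 / 2321272800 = -3387.72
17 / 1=17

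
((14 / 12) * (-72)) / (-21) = 4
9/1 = 9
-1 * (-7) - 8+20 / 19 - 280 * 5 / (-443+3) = 676 / 209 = 3.23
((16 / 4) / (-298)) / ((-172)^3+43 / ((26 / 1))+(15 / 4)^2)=416 / 157700693335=0.00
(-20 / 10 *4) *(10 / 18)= -40 / 9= -4.44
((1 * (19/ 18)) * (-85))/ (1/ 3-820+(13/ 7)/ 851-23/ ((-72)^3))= 199491828480/ 1822473300173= 0.11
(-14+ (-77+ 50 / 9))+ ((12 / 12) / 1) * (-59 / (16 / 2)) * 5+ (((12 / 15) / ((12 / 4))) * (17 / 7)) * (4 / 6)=-307157 / 2520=-121.89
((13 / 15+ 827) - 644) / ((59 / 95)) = 52402 / 177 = 296.06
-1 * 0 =0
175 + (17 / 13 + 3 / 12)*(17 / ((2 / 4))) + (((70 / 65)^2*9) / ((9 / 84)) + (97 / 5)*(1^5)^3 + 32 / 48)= 1751423 / 5070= 345.45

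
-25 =-25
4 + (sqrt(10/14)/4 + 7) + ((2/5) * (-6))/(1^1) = sqrt(35)/28 + 43/5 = 8.81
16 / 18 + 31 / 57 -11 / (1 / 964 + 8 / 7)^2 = -2631646577 / 377358753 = -6.97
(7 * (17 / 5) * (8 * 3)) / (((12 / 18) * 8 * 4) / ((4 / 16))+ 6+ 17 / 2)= 17136 / 2995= 5.72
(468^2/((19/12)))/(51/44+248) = 115644672/208297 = 555.19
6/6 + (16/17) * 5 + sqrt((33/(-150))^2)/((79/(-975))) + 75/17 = 19883/2686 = 7.40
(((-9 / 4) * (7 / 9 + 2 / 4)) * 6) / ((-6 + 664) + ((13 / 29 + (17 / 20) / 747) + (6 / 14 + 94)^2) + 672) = -366213015 / 217545487597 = -0.00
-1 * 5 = -5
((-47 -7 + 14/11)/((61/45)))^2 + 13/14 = 9542793133/6303374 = 1513.92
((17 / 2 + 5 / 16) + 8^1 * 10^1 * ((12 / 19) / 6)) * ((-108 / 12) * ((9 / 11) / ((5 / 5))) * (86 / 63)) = -2027493 / 11704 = -173.23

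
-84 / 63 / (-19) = 4 / 57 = 0.07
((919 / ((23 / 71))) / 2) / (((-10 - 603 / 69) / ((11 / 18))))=-46.26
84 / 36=7 / 3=2.33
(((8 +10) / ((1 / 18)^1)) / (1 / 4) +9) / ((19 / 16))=20880 / 19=1098.95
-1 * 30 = -30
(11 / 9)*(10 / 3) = 110 / 27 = 4.07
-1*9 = -9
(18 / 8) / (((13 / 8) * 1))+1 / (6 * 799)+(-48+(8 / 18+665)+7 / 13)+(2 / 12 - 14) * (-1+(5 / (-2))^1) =249705955 / 373932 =667.78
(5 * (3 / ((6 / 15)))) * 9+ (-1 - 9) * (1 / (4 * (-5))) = 338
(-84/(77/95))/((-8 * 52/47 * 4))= 13395/4576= 2.93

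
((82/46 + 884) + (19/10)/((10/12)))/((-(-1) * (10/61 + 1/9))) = 280339164/86825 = 3228.78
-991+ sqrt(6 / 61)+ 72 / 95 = -94073 / 95+ sqrt(366) / 61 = -989.93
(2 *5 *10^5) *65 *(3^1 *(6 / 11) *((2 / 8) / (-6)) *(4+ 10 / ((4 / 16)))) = -195000000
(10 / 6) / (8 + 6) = 5 / 42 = 0.12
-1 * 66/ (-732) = 0.09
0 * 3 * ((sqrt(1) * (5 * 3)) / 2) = 0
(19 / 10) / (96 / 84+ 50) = 133 / 3580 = 0.04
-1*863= -863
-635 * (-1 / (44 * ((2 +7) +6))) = 127 / 132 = 0.96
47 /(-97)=-47 /97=-0.48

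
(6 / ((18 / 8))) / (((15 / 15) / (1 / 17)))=8 / 51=0.16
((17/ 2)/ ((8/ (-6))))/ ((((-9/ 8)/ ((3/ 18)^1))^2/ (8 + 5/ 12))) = -1717/ 1458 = -1.18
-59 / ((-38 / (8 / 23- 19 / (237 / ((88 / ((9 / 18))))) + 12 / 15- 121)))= -215416729 / 1035690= -207.99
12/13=0.92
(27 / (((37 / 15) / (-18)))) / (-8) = 3645 / 148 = 24.63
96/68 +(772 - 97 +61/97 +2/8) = 4467409/6596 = 677.29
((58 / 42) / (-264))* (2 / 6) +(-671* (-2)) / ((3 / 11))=81840499 / 16632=4920.66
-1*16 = -16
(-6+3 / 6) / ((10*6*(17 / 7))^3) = -0.00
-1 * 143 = -143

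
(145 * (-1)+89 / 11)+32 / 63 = -94526 / 693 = -136.40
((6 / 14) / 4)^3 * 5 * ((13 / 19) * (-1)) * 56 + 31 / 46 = 75079 / 171304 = 0.44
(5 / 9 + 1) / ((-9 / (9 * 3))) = -14 / 3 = -4.67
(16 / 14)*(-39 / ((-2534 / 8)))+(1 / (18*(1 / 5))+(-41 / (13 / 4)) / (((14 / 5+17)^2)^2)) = 9268114797413 / 22150767632994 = 0.42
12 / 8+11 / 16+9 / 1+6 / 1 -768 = -12013 / 16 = -750.81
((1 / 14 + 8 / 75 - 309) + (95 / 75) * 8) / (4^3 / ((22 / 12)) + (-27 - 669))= 383317 / 848400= 0.45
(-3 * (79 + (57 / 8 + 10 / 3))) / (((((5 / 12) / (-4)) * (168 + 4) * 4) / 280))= 45087 / 43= 1048.53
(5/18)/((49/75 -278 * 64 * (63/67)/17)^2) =0.00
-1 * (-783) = 783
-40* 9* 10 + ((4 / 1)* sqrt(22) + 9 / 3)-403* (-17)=4* sqrt(22) + 3254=3272.76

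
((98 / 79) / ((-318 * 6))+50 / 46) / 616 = 1883023 / 1067785488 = 0.00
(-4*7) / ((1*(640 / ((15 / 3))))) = -7 / 32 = -0.22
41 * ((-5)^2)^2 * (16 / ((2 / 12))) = 2460000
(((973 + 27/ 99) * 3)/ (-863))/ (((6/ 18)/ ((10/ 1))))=-963540/ 9493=-101.50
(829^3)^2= 324584056305938521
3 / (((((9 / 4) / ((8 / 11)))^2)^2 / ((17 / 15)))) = 17825792 / 480298005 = 0.04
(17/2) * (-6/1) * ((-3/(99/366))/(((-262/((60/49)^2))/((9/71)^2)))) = -907167600/17441058481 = -0.05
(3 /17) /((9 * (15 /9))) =0.01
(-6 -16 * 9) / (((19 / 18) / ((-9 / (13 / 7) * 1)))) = 170100 / 247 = 688.66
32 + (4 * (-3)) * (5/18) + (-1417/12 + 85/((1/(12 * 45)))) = 549727/12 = 45810.58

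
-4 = -4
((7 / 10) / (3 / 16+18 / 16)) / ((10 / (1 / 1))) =4 / 75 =0.05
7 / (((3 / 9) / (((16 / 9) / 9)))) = 112 / 27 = 4.15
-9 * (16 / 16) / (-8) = 1.12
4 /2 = 2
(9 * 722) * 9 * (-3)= -175446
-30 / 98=-15 / 49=-0.31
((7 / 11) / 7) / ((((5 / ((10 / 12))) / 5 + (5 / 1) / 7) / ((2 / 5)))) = 14 / 737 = 0.02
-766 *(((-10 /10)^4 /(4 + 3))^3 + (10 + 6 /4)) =-3022253 /343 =-8811.23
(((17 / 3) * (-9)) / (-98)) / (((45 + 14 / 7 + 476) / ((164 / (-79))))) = -4182 / 2024533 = -0.00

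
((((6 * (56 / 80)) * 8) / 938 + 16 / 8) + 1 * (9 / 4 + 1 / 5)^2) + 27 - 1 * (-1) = 965827 / 26800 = 36.04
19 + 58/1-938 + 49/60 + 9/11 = -567181/660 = -859.37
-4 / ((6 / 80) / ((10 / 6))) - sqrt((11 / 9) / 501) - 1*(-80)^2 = -58400 / 9 - sqrt(5511) / 1503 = -6488.94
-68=-68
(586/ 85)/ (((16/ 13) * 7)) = 3809/ 4760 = 0.80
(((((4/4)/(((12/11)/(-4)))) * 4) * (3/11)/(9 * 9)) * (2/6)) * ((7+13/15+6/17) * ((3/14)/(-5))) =4192/722925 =0.01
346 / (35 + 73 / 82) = 28372 / 2943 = 9.64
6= 6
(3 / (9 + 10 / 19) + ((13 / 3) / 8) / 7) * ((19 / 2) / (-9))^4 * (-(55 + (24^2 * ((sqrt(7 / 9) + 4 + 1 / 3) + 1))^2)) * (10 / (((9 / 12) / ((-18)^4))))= -10765918215162845 / 1629 - 1018822137610240 * sqrt(7) / 1267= -8736418272652.39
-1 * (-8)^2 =-64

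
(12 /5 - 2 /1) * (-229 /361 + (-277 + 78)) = -144136 /1805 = -79.85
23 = 23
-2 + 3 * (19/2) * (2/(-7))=-71/7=-10.14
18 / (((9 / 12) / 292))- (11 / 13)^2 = 1184231 / 169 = 7007.28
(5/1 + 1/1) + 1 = 7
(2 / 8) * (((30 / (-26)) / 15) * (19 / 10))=-19 / 520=-0.04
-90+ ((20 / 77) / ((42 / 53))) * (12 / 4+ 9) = -86.07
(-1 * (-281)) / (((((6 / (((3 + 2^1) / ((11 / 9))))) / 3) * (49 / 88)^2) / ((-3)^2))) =40059360 / 2401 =16684.45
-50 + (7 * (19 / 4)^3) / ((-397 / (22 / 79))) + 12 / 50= -1261701879 / 25090400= -50.29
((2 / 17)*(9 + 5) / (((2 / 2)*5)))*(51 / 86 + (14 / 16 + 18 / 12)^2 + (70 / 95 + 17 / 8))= 665819 / 222224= 3.00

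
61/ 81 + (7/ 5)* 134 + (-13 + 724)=899.35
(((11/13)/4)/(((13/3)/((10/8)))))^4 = 741200625/53459728531456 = 0.00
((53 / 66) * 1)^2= 2809 / 4356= 0.64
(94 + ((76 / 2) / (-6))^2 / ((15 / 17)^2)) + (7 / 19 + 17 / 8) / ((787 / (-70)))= 17598478723 / 121119300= 145.30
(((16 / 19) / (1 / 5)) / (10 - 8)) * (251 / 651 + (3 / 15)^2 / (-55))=0.81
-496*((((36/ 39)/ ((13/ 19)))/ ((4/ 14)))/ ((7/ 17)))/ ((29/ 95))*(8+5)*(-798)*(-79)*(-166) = 955646173480320/ 377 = 2534870486685.20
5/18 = 0.28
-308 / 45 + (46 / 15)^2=2.56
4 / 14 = 2 / 7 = 0.29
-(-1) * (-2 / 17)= -2 / 17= -0.12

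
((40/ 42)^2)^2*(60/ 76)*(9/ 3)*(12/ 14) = 1600000/ 957999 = 1.67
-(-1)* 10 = 10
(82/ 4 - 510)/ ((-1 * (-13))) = -979/ 26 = -37.65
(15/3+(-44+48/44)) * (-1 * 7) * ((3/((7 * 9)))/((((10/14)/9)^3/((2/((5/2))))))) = 139026132/6875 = 20221.98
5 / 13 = 0.38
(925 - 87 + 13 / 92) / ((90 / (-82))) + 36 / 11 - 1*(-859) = 1497247 / 15180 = 98.63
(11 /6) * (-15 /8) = -3.44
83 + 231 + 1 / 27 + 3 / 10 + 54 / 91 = 7737841 / 24570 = 314.93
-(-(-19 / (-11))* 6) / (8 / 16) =228 / 11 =20.73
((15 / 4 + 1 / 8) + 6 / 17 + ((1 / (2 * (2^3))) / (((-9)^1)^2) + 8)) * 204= 269423 / 108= 2494.66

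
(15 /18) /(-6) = -5 /36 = -0.14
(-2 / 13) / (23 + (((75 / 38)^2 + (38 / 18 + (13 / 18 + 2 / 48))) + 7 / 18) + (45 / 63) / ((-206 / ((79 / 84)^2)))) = -7346170944 / 1439964353243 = -0.01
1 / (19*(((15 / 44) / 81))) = 1188 / 95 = 12.51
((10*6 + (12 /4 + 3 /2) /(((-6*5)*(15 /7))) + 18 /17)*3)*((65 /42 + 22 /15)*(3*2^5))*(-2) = -1575121752 /14875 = -105890.54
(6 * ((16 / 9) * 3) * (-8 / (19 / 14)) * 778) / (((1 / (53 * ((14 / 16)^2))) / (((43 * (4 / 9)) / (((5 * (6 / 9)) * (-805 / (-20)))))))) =-848256.66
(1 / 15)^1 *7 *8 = 56 / 15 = 3.73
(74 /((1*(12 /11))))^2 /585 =165649 /21060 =7.87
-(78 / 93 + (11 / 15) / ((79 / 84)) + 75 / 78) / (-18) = 821393 / 5730660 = 0.14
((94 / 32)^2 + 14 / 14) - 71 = -15711 / 256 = -61.37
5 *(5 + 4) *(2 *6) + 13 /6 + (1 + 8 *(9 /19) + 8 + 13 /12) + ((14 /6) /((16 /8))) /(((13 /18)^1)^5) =15858012583 /28218268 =561.98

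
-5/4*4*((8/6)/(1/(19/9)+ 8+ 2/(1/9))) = -0.25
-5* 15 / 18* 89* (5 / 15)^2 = -2225 / 54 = -41.20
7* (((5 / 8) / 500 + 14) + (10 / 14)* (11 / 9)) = 749663 / 7200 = 104.12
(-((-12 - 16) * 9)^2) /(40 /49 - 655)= 1037232 /10685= 97.07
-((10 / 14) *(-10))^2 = -2500 / 49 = -51.02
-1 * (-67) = 67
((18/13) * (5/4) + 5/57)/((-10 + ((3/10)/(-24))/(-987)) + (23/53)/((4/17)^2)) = -939854300/1117156547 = -0.84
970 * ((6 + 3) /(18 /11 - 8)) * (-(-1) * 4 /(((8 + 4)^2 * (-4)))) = 1067 /112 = 9.53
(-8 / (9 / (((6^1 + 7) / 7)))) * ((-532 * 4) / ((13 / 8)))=19456 / 9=2161.78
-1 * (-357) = 357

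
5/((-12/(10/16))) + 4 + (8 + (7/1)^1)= 1799/96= 18.74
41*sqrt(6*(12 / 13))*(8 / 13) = 1968*sqrt(26) / 169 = 59.38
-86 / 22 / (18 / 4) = -86 / 99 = -0.87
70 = 70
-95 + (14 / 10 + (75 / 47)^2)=-1005687 / 11045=-91.05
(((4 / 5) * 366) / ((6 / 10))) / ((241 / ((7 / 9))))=3416 / 2169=1.57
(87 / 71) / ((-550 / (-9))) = 783 / 39050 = 0.02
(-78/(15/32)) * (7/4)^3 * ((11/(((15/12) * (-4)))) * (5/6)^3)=245245/216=1135.39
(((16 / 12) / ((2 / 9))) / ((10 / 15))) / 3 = 3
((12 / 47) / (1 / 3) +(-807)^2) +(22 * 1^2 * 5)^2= 31177439 / 47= 663349.77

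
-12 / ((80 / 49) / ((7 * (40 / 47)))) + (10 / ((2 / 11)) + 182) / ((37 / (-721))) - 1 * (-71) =-7983896 / 1739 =-4591.08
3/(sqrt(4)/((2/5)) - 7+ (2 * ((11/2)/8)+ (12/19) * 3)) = 2.36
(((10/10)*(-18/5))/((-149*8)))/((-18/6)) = -3/2980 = -0.00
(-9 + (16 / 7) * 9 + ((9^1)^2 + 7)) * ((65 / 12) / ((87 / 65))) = 2944825 / 7308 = 402.96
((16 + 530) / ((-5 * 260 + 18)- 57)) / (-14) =3 / 103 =0.03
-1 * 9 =-9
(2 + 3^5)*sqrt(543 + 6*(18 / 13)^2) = 245*sqrt(93711) / 13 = 5769.23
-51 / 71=-0.72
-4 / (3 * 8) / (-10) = 1 / 60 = 0.02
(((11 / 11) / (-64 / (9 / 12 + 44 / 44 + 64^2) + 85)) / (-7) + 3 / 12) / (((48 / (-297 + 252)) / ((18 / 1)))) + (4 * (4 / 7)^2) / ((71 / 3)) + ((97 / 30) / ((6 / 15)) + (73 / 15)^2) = 137738367517039 / 4984636053600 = 27.63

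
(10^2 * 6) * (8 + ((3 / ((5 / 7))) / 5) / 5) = 24504 / 5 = 4900.80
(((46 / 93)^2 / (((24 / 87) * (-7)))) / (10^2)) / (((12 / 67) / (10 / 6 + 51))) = -81199913 / 217954800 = -0.37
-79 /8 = -9.88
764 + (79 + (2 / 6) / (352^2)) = 313353217 / 371712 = 843.00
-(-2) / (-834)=-1 / 417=-0.00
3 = 3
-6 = -6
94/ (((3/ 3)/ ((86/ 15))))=8084/ 15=538.93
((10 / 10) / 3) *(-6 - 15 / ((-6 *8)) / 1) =-91 / 48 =-1.90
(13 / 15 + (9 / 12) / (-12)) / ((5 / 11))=2123 / 1200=1.77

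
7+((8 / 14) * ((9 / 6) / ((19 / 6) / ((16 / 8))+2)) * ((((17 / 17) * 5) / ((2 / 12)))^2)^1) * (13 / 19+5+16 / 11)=97121963 / 62909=1543.85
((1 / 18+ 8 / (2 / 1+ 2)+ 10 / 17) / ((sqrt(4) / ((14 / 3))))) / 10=5663 / 9180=0.62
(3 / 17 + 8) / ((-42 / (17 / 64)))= -139 / 2688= -0.05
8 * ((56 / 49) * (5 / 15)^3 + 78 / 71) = 122480 / 13419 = 9.13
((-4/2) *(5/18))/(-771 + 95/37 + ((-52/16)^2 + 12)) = 592/794799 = 0.00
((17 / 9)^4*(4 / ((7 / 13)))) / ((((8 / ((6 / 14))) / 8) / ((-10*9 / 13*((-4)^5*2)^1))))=6842040320 / 11907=574623.36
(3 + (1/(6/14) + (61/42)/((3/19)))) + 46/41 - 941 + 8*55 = -2507299/5166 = -485.35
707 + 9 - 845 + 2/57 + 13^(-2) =-1242262/9633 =-128.96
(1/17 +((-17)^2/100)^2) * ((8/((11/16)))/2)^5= 793025445888/14141875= 56076.40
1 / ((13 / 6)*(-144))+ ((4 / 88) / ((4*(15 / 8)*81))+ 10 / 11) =1259249 / 1389960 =0.91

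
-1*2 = -2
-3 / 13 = -0.23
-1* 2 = -2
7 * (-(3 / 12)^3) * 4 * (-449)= 3143 / 16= 196.44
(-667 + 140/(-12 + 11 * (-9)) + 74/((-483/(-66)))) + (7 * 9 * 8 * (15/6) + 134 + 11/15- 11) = 64834547/89355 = 725.58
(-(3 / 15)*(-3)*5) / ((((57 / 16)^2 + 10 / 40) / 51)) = 39168 / 3313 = 11.82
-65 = -65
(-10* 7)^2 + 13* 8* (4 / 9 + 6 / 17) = 762388 / 153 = 4982.93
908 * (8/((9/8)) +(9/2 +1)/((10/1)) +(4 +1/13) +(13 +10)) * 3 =18452149/195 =94626.41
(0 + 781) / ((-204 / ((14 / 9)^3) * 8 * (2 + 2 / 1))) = -267883 / 594864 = -0.45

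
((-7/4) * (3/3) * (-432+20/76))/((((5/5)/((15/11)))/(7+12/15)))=6718257/836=8036.19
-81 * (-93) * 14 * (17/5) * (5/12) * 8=1195236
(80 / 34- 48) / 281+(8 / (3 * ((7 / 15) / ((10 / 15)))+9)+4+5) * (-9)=-15491861 / 176749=-87.65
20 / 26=10 / 13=0.77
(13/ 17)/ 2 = 13/ 34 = 0.38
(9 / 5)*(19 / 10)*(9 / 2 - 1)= 1197 / 100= 11.97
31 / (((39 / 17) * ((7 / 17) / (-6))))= -17918 / 91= -196.90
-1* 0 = 0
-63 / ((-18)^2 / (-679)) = 132.03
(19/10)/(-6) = -19/60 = -0.32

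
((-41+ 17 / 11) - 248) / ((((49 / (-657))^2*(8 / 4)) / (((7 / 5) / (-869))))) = 682437069 / 16393685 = 41.63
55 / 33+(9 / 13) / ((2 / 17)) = 589 / 78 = 7.55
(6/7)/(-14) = -3/49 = -0.06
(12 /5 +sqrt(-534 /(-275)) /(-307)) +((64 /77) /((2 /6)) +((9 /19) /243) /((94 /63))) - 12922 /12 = -368537823 /343805 - sqrt(5874) /16885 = -1071.94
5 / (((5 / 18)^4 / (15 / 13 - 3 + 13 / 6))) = 17496 / 65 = 269.17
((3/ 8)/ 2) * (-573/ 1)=-1719/ 16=-107.44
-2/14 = -1/7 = -0.14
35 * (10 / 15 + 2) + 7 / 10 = 2821 / 30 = 94.03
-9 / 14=-0.64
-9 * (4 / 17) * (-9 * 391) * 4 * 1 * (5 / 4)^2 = 46575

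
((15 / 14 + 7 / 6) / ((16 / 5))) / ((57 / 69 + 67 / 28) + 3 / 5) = 27025 / 147564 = 0.18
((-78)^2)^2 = 37015056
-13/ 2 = -6.50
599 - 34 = 565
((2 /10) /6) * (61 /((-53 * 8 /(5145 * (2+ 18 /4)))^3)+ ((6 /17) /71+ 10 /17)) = -22030446066502673903 /22080864952320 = -997716.63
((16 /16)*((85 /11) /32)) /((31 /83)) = 7055 /10912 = 0.65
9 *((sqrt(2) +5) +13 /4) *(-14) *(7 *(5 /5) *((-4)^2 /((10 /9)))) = -523908 /5 - 63504 *sqrt(2) /5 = -122743.24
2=2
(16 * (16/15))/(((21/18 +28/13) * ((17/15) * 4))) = 4992/4403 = 1.13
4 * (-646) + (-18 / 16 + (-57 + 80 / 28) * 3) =-153863 / 56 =-2747.55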